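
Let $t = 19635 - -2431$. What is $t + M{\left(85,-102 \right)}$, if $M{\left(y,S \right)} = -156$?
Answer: $21910$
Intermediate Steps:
$t = 22066$ ($t = 19635 + 2431 = 22066$)
$t + M{\left(85,-102 \right)} = 22066 - 156 = 21910$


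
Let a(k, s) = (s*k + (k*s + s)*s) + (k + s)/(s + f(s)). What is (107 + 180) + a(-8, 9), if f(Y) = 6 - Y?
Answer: -2111/6 ≈ -351.83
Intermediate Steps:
a(k, s) = k/6 + s/6 + k*s + s*(s + k*s) (a(k, s) = (s*k + (k*s + s)*s) + (k + s)/(s + (6 - s)) = (k*s + (s + k*s)*s) + (k + s)/6 = (k*s + s*(s + k*s)) + (k + s)*(1/6) = (k*s + s*(s + k*s)) + (k/6 + s/6) = k/6 + s/6 + k*s + s*(s + k*s))
(107 + 180) + a(-8, 9) = (107 + 180) + (9**2 + (1/6)*(-8) + (1/6)*9 - 8*9 - 8*9**2) = 287 + (81 - 4/3 + 3/2 - 72 - 8*81) = 287 + (81 - 4/3 + 3/2 - 72 - 648) = 287 - 3833/6 = -2111/6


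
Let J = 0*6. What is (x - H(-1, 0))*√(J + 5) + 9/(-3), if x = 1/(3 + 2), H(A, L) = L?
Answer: -3 + √5/5 ≈ -2.5528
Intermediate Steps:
x = ⅕ (x = 1/5 = ⅕ ≈ 0.20000)
J = 0
(x - H(-1, 0))*√(J + 5) + 9/(-3) = (⅕ - 1*0)*√(0 + 5) + 9/(-3) = (⅕ + 0)*√5 + 9*(-⅓) = √5/5 - 3 = -3 + √5/5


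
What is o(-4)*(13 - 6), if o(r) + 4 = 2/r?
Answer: -63/2 ≈ -31.500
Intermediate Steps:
o(r) = -4 + 2/r
o(-4)*(13 - 6) = (-4 + 2/(-4))*(13 - 6) = (-4 + 2*(-¼))*7 = (-4 - ½)*7 = -9/2*7 = -63/2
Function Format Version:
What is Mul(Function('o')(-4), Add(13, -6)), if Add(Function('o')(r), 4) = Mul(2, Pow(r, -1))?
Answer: Rational(-63, 2) ≈ -31.500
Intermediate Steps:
Function('o')(r) = Add(-4, Mul(2, Pow(r, -1)))
Mul(Function('o')(-4), Add(13, -6)) = Mul(Add(-4, Mul(2, Pow(-4, -1))), Add(13, -6)) = Mul(Add(-4, Mul(2, Rational(-1, 4))), 7) = Mul(Add(-4, Rational(-1, 2)), 7) = Mul(Rational(-9, 2), 7) = Rational(-63, 2)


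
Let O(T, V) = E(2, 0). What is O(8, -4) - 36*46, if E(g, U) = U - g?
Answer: -1658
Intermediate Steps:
O(T, V) = -2 (O(T, V) = 0 - 1*2 = 0 - 2 = -2)
O(8, -4) - 36*46 = -2 - 36*46 = -2 - 1656 = -1658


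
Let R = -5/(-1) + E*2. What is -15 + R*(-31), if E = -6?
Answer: 202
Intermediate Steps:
R = -7 (R = -5/(-1) - 6*2 = -5*(-1) - 12 = 5 - 12 = -7)
-15 + R*(-31) = -15 - 7*(-31) = -15 + 217 = 202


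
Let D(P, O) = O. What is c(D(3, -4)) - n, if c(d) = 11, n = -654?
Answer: 665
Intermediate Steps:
c(D(3, -4)) - n = 11 - 1*(-654) = 11 + 654 = 665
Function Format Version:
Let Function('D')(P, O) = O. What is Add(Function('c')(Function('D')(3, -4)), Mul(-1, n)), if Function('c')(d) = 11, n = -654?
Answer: 665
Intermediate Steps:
Add(Function('c')(Function('D')(3, -4)), Mul(-1, n)) = Add(11, Mul(-1, -654)) = Add(11, 654) = 665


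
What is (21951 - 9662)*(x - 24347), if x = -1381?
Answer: -316171392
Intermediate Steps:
(21951 - 9662)*(x - 24347) = (21951 - 9662)*(-1381 - 24347) = 12289*(-25728) = -316171392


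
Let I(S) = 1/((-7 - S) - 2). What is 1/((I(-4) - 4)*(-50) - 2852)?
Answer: -1/2642 ≈ -0.00037850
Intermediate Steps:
I(S) = 1/(-9 - S)
1/((I(-4) - 4)*(-50) - 2852) = 1/((-1/(9 - 4) - 4)*(-50) - 2852) = 1/((-1/5 - 4)*(-50) - 2852) = 1/((-1*⅕ - 4)*(-50) - 2852) = 1/((-⅕ - 4)*(-50) - 2852) = 1/(-21/5*(-50) - 2852) = 1/(210 - 2852) = 1/(-2642) = -1/2642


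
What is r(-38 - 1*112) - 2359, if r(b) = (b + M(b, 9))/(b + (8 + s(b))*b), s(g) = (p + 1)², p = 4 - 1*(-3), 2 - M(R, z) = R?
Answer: -12915526/5475 ≈ -2359.0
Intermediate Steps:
M(R, z) = 2 - R
p = 7 (p = 4 + 3 = 7)
s(g) = 64 (s(g) = (7 + 1)² = 8² = 64)
r(b) = 2/(73*b) (r(b) = (b + (2 - b))/(b + (8 + 64)*b) = 2/(b + 72*b) = 2/((73*b)) = 2*(1/(73*b)) = 2/(73*b))
r(-38 - 1*112) - 2359 = 2/(73*(-38 - 1*112)) - 2359 = 2/(73*(-38 - 112)) - 2359 = (2/73)/(-150) - 2359 = (2/73)*(-1/150) - 2359 = -1/5475 - 2359 = -12915526/5475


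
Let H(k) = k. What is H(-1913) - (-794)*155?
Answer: 121157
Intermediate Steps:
H(-1913) - (-794)*155 = -1913 - (-794)*155 = -1913 - 1*(-123070) = -1913 + 123070 = 121157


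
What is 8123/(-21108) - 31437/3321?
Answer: -25575877/2596284 ≈ -9.8510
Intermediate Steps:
8123/(-21108) - 31437/3321 = 8123*(-1/21108) - 31437*1/3321 = -8123/21108 - 3493/369 = -25575877/2596284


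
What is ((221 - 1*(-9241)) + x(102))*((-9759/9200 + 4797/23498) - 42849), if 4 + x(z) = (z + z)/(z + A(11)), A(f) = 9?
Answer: -35242417216865019/86942600 ≈ -4.0535e+8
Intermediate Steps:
x(z) = -4 + 2*z/(9 + z) (x(z) = -4 + (z + z)/(z + 9) = -4 + (2*z)/(9 + z) = -4 + 2*z/(9 + z))
((221 - 1*(-9241)) + x(102))*((-9759/9200 + 4797/23498) - 42849) = ((221 - 1*(-9241)) + 2*(-18 - 1*102)/(9 + 102))*((-9759/9200 + 4797/23498) - 42849) = ((221 + 9241) + 2*(-18 - 102)/111)*((-9759*1/9200 + 4797*(1/23498)) - 42849) = (9462 + 2*(1/111)*(-120))*((-9759/9200 + 4797/23498) - 42849) = (9462 - 80/37)*(-92592291/108090800 - 42849) = (350014/37)*(-4631675281491/108090800) = -35242417216865019/86942600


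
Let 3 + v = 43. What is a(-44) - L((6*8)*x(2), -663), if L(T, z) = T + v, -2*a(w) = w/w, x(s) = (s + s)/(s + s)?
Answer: -177/2 ≈ -88.500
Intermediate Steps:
x(s) = 1 (x(s) = (2*s)/((2*s)) = (2*s)*(1/(2*s)) = 1)
a(w) = -½ (a(w) = -w/(2*w) = -½*1 = -½)
v = 40 (v = -3 + 43 = 40)
L(T, z) = 40 + T (L(T, z) = T + 40 = 40 + T)
a(-44) - L((6*8)*x(2), -663) = -½ - (40 + (6*8)*1) = -½ - (40 + 48*1) = -½ - (40 + 48) = -½ - 1*88 = -½ - 88 = -177/2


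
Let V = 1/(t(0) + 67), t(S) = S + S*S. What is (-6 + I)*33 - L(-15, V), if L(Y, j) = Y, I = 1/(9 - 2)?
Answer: -1248/7 ≈ -178.29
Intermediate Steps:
t(S) = S + S²
I = ⅐ (I = 1/7 = ⅐ ≈ 0.14286)
V = 1/67 (V = 1/(0*(1 + 0) + 67) = 1/(0*1 + 67) = 1/(0 + 67) = 1/67 ≈ 0.014925)
(-6 + I)*33 - L(-15, V) = (-6 + ⅐)*33 - 1*(-15) = -41/7*33 + 15 = -1353/7 + 15 = -1248/7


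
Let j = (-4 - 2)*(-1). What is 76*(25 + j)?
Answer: 2356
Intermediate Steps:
j = 6 (j = -6*(-1) = 6)
76*(25 + j) = 76*(25 + 6) = 76*31 = 2356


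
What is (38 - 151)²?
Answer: 12769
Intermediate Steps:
(38 - 151)² = (-113)² = 12769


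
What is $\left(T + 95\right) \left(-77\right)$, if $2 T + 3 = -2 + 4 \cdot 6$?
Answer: $- \frac{16093}{2} \approx -8046.5$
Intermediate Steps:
$T = \frac{19}{2}$ ($T = - \frac{3}{2} + \frac{-2 + 4 \cdot 6}{2} = - \frac{3}{2} + \frac{-2 + 24}{2} = - \frac{3}{2} + \frac{1}{2} \cdot 22 = - \frac{3}{2} + 11 = \frac{19}{2} \approx 9.5$)
$\left(T + 95\right) \left(-77\right) = \left(\frac{19}{2} + 95\right) \left(-77\right) = \frac{209}{2} \left(-77\right) = - \frac{16093}{2}$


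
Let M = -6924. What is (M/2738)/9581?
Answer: -3462/13116389 ≈ -0.00026394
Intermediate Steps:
(M/2738)/9581 = -6924/2738/9581 = -6924*1/2738*(1/9581) = -3462/1369*1/9581 = -3462/13116389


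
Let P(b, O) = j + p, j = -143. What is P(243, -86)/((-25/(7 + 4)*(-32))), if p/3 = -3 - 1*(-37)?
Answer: -451/800 ≈ -0.56375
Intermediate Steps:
p = 102 (p = 3*(-3 - 1*(-37)) = 3*(-3 + 37) = 3*34 = 102)
P(b, O) = -41 (P(b, O) = -143 + 102 = -41)
P(243, -86)/((-25/(7 + 4)*(-32))) = -41/(-25/(7 + 4)*(-32)) = -41/(-25/11*(-32)) = -41/(-25*1/11*(-32)) = -41/((-25/11*(-32))) = -41/800/11 = -41*11/800 = -451/800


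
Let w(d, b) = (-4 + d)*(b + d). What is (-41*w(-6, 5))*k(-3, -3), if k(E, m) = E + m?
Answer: 2460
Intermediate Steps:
(-41*w(-6, 5))*k(-3, -3) = (-41*((-6)**2 - 4*5 - 4*(-6) + 5*(-6)))*(-3 - 3) = -41*(36 - 20 + 24 - 30)*(-6) = -41*10*(-6) = -410*(-6) = 2460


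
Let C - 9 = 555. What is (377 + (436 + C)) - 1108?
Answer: 269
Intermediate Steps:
C = 564 (C = 9 + 555 = 564)
(377 + (436 + C)) - 1108 = (377 + (436 + 564)) - 1108 = (377 + 1000) - 1108 = 1377 - 1108 = 269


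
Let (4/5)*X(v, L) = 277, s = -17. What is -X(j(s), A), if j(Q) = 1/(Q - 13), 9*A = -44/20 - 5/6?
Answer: -1385/4 ≈ -346.25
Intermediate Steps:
A = -91/270 (A = (-44/20 - 5/6)/9 = (-44*1/20 - 5*⅙)/9 = (-11/5 - ⅚)/9 = (⅑)*(-91/30) = -91/270 ≈ -0.33704)
j(Q) = 1/(-13 + Q)
X(v, L) = 1385/4 (X(v, L) = (5/4)*277 = 1385/4)
-X(j(s), A) = -1*1385/4 = -1385/4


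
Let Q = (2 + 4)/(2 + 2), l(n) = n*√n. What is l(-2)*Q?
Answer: -3*I*√2 ≈ -4.2426*I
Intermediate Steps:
l(n) = n^(3/2)
Q = 3/2 (Q = 6/4 = 6*(¼) = 3/2 ≈ 1.5000)
l(-2)*Q = (-2)^(3/2)*(3/2) = -2*I*√2*(3/2) = -3*I*√2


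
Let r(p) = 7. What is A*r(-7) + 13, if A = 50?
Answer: 363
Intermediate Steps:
A*r(-7) + 13 = 50*7 + 13 = 350 + 13 = 363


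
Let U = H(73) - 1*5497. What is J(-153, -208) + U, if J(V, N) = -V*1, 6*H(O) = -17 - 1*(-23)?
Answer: -5343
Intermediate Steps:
H(O) = 1 (H(O) = (-17 - 1*(-23))/6 = (-17 + 23)/6 = (⅙)*6 = 1)
U = -5496 (U = 1 - 1*5497 = 1 - 5497 = -5496)
J(V, N) = -V
J(-153, -208) + U = -1*(-153) - 5496 = 153 - 5496 = -5343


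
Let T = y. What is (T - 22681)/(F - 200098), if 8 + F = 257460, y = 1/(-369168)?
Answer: -8373099409/21173261472 ≈ -0.39546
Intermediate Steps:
y = -1/369168 ≈ -2.7088e-6
T = -1/369168 ≈ -2.7088e-6
F = 257452 (F = -8 + 257460 = 257452)
(T - 22681)/(F - 200098) = (-1/369168 - 22681)/(257452 - 200098) = -8373099409/369168/57354 = -8373099409/369168*1/57354 = -8373099409/21173261472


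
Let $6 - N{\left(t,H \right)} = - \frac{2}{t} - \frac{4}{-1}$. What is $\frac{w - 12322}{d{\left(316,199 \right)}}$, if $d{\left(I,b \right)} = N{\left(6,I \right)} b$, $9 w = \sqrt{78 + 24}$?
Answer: $- \frac{36966}{1393} + \frac{\sqrt{102}}{4179} \approx -26.535$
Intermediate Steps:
$w = \frac{\sqrt{102}}{9}$ ($w = \frac{\sqrt{78 + 24}}{9} = \frac{\sqrt{102}}{9} \approx 1.1222$)
$N{\left(t,H \right)} = 2 + \frac{2}{t}$ ($N{\left(t,H \right)} = 6 - \left(- \frac{2}{t} - \frac{4}{-1}\right) = 6 - \left(- \frac{2}{t} - -4\right) = 6 - \left(- \frac{2}{t} + 4\right) = 6 - \left(4 - \frac{2}{t}\right) = 2 + \frac{2}{t}$)
$d{\left(I,b \right)} = \frac{7 b}{3}$ ($d{\left(I,b \right)} = \left(2 + \frac{2}{6}\right) b = \left(2 + 2 \cdot \frac{1}{6}\right) b = \left(2 + \frac{1}{3}\right) b = \frac{7 b}{3}$)
$\frac{w - 12322}{d{\left(316,199 \right)}} = \frac{\frac{\sqrt{102}}{9} - 12322}{\frac{7}{3} \cdot 199} = \frac{\frac{\sqrt{102}}{9} - 12322}{\frac{1393}{3}} = \left(-12322 + \frac{\sqrt{102}}{9}\right) \frac{3}{1393} = - \frac{36966}{1393} + \frac{\sqrt{102}}{4179}$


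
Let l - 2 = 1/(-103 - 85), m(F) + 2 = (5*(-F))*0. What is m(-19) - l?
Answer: -751/188 ≈ -3.9947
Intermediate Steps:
m(F) = -2 (m(F) = -2 + (5*(-F))*0 = -2 - 5*F*0 = -2 + 0 = -2)
l = 375/188 (l = 2 + 1/(-103 - 85) = 2 + 1/(-188) = 2 - 1/188 = 375/188 ≈ 1.9947)
m(-19) - l = -2 - 1*375/188 = -2 - 375/188 = -751/188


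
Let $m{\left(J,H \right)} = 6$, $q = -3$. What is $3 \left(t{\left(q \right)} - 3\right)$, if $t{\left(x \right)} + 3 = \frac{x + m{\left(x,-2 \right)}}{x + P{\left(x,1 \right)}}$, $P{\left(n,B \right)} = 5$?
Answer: $- \frac{27}{2} \approx -13.5$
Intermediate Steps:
$t{\left(x \right)} = -3 + \frac{6 + x}{5 + x}$ ($t{\left(x \right)} = -3 + \frac{x + 6}{x + 5} = -3 + \frac{6 + x}{5 + x}$)
$3 \left(t{\left(q \right)} - 3\right) = 3 \left(\frac{-9 - -6}{5 - 3} - 3\right) = 3 \left(\frac{-9 + 6}{2} - 3\right) = 3 \left(\frac{1}{2} \left(-3\right) - 3\right) = 3 \left(- \frac{3}{2} - 3\right) = 3 \left(- \frac{9}{2}\right) = - \frac{27}{2}$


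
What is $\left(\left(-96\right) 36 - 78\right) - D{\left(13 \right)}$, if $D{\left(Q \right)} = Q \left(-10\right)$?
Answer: $-3404$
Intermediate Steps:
$D{\left(Q \right)} = - 10 Q$
$\left(\left(-96\right) 36 - 78\right) - D{\left(13 \right)} = \left(\left(-96\right) 36 - 78\right) - \left(-10\right) 13 = \left(-3456 - 78\right) - -130 = -3534 + 130 = -3404$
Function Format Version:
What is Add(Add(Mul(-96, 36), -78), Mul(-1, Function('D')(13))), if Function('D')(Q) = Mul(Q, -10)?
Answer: -3404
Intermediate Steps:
Function('D')(Q) = Mul(-10, Q)
Add(Add(Mul(-96, 36), -78), Mul(-1, Function('D')(13))) = Add(Add(Mul(-96, 36), -78), Mul(-1, Mul(-10, 13))) = Add(Add(-3456, -78), Mul(-1, -130)) = Add(-3534, 130) = -3404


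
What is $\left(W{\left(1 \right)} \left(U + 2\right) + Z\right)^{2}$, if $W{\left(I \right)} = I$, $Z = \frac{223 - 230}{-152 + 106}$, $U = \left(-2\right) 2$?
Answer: $\frac{7225}{2116} \approx 3.4145$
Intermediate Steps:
$U = -4$
$Z = \frac{7}{46}$ ($Z = - \frac{7}{-46} = \left(-7\right) \left(- \frac{1}{46}\right) = \frac{7}{46} \approx 0.15217$)
$\left(W{\left(1 \right)} \left(U + 2\right) + Z\right)^{2} = \left(1 \left(-4 + 2\right) + \frac{7}{46}\right)^{2} = \left(1 \left(-2\right) + \frac{7}{46}\right)^{2} = \left(-2 + \frac{7}{46}\right)^{2} = \left(- \frac{85}{46}\right)^{2} = \frac{7225}{2116}$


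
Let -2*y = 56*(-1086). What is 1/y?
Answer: 1/30408 ≈ 3.2886e-5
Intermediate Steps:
y = 30408 (y = -28*(-1086) = -½*(-60816) = 30408)
1/y = 1/30408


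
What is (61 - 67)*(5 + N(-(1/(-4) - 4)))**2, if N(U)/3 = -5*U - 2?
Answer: -201243/8 ≈ -25155.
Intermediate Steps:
N(U) = -6 - 15*U (N(U) = 3*(-5*U - 2) = 3*(-2 - 5*U) = -6 - 15*U)
(61 - 67)*(5 + N(-(1/(-4) - 4)))**2 = (61 - 67)*(5 + (-6 - (-15)*(1/(-4) - 4)))**2 = -6*(5 + (-6 - (-15)*(-1/4 - 4)))**2 = -6*(5 + (-6 - (-15)*(-17)/4))**2 = -6*(5 + (-6 - 15*17/4))**2 = -6*(5 + (-6 - 255/4))**2 = -6*(5 - 279/4)**2 = -6*(-259/4)**2 = -6*67081/16 = -201243/8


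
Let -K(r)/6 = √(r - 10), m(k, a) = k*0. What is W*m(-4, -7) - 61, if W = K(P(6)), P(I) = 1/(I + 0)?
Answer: -61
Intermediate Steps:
m(k, a) = 0
P(I) = 1/I
K(r) = -6*√(-10 + r) (K(r) = -6*√(r - 10) = -6*√(-10 + r))
W = -I*√354 (W = -6*√(-10 + 1/6) = -6*√(-10 + ⅙) = -I*√354 ≈ -18.815*I)
W*m(-4, -7) - 61 = -I*√354*0 - 61 = 0 - 61 = -61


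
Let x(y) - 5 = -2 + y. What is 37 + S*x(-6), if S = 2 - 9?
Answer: 58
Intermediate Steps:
S = -7
x(y) = 3 + y (x(y) = 5 + (-2 + y) = 3 + y)
37 + S*x(-6) = 37 - 7*(3 - 6) = 37 - 7*(-3) = 37 + 21 = 58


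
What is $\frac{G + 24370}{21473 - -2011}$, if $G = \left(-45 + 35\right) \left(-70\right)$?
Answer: $\frac{12535}{11742} \approx 1.0675$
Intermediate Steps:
$G = 700$ ($G = \left(-10\right) \left(-70\right) = 700$)
$\frac{G + 24370}{21473 - -2011} = \frac{700 + 24370}{21473 - -2011} = \frac{25070}{21473 + \left(-17724 + 19735\right)} = \frac{25070}{21473 + 2011} = \frac{25070}{23484} = 25070 \cdot \frac{1}{23484} = \frac{12535}{11742}$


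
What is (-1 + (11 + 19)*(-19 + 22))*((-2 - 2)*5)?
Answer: -1780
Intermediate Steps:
(-1 + (11 + 19)*(-19 + 22))*((-2 - 2)*5) = (-1 + 30*3)*(-4*5) = (-1 + 90)*(-20) = 89*(-20) = -1780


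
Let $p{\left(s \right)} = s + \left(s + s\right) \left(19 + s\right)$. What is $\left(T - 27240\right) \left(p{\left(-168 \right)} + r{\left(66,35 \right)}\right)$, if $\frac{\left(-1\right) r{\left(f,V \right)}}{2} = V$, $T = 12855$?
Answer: $-716747010$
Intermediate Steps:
$r{\left(f,V \right)} = - 2 V$
$p{\left(s \right)} = s + 2 s \left(19 + s\right)$
$\left(T - 27240\right) \left(p{\left(-168 \right)} + r{\left(66,35 \right)}\right) = \left(12855 - 27240\right) \left(- 168 \left(39 + 2 \left(-168\right)\right) - 70\right) = - 14385 \left(- 168 \left(39 - 336\right) - 70\right) = - 14385 \left(\left(-168\right) \left(-297\right) - 70\right) = - 14385 \left(49896 - 70\right) = \left(-14385\right) 49826 = -716747010$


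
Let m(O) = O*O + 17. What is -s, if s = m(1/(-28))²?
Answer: -177662241/614656 ≈ -289.04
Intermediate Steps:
m(O) = 17 + O² (m(O) = O² + 17 = 17 + O²)
s = 177662241/614656 (s = (17 + (1/(-28))²)² = (17 + (-1/28)²)² = (17 + 1/784)² = (13329/784)² = 177662241/614656 ≈ 289.04)
-s = -1*177662241/614656 = -177662241/614656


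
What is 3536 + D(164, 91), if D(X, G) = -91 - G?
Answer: 3354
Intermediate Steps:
3536 + D(164, 91) = 3536 + (-91 - 1*91) = 3536 + (-91 - 91) = 3536 - 182 = 3354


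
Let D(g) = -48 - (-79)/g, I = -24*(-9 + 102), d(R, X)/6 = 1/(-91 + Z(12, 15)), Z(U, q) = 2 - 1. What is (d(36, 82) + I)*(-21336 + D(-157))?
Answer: 112408004527/2355 ≈ 4.7732e+7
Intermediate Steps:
Z(U, q) = 1
d(R, X) = -1/15 (d(R, X) = 6/(-91 + 1) = 6/(-90) = 6*(-1/90) = -1/15)
I = -2232 (I = -24*93 = -2232)
D(g) = -48 + 79/g
(d(36, 82) + I)*(-21336 + D(-157)) = (-1/15 - 2232)*(-21336 + (-48 + 79/(-157))) = -33481*(-21336 + (-48 + 79*(-1/157)))/15 = -33481*(-21336 + (-48 - 79/157))/15 = -33481*(-21336 - 7615/157)/15 = -33481/15*(-3357367/157) = 112408004527/2355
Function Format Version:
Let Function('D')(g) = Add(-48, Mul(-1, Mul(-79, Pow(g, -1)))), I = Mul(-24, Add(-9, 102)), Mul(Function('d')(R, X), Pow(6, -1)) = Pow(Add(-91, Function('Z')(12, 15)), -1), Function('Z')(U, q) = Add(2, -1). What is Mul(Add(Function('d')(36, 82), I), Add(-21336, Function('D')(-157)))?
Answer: Rational(112408004527, 2355) ≈ 4.7732e+7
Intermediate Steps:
Function('Z')(U, q) = 1
Function('d')(R, X) = Rational(-1, 15) (Function('d')(R, X) = Mul(6, Pow(Add(-91, 1), -1)) = Mul(6, Pow(-90, -1)) = Mul(6, Rational(-1, 90)) = Rational(-1, 15))
I = -2232 (I = Mul(-24, 93) = -2232)
Function('D')(g) = Add(-48, Mul(79, Pow(g, -1)))
Mul(Add(Function('d')(36, 82), I), Add(-21336, Function('D')(-157))) = Mul(Add(Rational(-1, 15), -2232), Add(-21336, Add(-48, Mul(79, Pow(-157, -1))))) = Mul(Rational(-33481, 15), Add(-21336, Add(-48, Mul(79, Rational(-1, 157))))) = Mul(Rational(-33481, 15), Add(-21336, Add(-48, Rational(-79, 157)))) = Mul(Rational(-33481, 15), Add(-21336, Rational(-7615, 157))) = Mul(Rational(-33481, 15), Rational(-3357367, 157)) = Rational(112408004527, 2355)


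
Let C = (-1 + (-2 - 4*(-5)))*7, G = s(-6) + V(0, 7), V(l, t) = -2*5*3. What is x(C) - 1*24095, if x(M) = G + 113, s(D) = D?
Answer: -24018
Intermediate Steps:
V(l, t) = -30 (V(l, t) = -10*3 = -30)
G = -36 (G = -6 - 30 = -36)
C = 119 (C = (-1 + (-2 + 20))*7 = (-1 + 18)*7 = 17*7 = 119)
x(M) = 77 (x(M) = -36 + 113 = 77)
x(C) - 1*24095 = 77 - 1*24095 = 77 - 24095 = -24018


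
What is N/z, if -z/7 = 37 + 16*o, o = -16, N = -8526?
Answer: -406/73 ≈ -5.5616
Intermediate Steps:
z = 1533 (z = -7*(37 + 16*(-16)) = -7*(37 - 256) = -7*(-219) = 1533)
N/z = -8526/1533 = -8526*1/1533 = -406/73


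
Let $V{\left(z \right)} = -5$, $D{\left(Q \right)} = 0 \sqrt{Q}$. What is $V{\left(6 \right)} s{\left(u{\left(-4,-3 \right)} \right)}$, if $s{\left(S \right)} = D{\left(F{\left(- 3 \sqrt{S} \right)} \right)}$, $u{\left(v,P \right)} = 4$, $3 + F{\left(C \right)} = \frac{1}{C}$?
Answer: $0$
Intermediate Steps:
$F{\left(C \right)} = -3 + \frac{1}{C}$
$D{\left(Q \right)} = 0$
$s{\left(S \right)} = 0$
$V{\left(6 \right)} s{\left(u{\left(-4,-3 \right)} \right)} = \left(-5\right) 0 = 0$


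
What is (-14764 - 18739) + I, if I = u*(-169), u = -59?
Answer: -23532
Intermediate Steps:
I = 9971 (I = -59*(-169) = 9971)
(-14764 - 18739) + I = (-14764 - 18739) + 9971 = -33503 + 9971 = -23532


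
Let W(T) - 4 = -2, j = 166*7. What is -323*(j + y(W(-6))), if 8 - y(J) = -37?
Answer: -389861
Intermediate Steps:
j = 1162
W(T) = 2 (W(T) = 4 - 2 = 2)
y(J) = 45 (y(J) = 8 - 1*(-37) = 8 + 37 = 45)
-323*(j + y(W(-6))) = -323*(1162 + 45) = -323*1207 = -389861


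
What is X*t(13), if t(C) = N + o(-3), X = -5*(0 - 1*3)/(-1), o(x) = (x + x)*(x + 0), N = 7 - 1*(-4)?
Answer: -435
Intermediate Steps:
N = 11 (N = 7 + 4 = 11)
o(x) = 2*x**2 (o(x) = (2*x)*x = 2*x**2)
X = -15 (X = -5*(0 - 3)*(-1) = -(-15)*(-1) = -5*3 = -15)
t(C) = 29 (t(C) = 11 + 2*(-3)**2 = 11 + 2*9 = 11 + 18 = 29)
X*t(13) = -15*29 = -435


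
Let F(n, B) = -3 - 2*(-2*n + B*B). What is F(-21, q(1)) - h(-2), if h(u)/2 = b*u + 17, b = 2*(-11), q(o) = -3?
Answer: -227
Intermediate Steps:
b = -22
h(u) = 34 - 44*u (h(u) = 2*(-22*u + 17) = 2*(17 - 22*u) = 34 - 44*u)
F(n, B) = -3 - 2*B**2 + 4*n (F(n, B) = -3 - 2*(-2*n + B**2) = -3 - 2*(B**2 - 2*n) = -3 + (-2*B**2 + 4*n) = -3 - 2*B**2 + 4*n)
F(-21, q(1)) - h(-2) = (-3 - 2*(-3)**2 + 4*(-21)) - (34 - 44*(-2)) = (-3 - 2*9 - 84) - (34 + 88) = (-3 - 18 - 84) - 1*122 = -105 - 122 = -227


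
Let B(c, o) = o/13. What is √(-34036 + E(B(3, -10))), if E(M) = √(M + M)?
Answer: √(-5752084 + 26*I*√65)/13 ≈ 0.0033616 + 184.49*I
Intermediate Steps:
B(c, o) = o/13 (B(c, o) = o*(1/13) = o/13)
E(M) = √2*√M (E(M) = √(2*M) = √2*√M)
√(-34036 + E(B(3, -10))) = √(-34036 + √2*√((1/13)*(-10))) = √(-34036 + √2*√(-10/13)) = √(-34036 + √2*(I*√130/13)) = √(-34036 + 2*I*√65/13)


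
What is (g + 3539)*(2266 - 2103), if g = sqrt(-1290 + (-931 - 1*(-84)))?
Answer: 576857 + 163*I*sqrt(2137) ≈ 5.7686e+5 + 7535.1*I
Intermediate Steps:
g = I*sqrt(2137) (g = sqrt(-1290 + (-931 + 84)) = sqrt(-1290 - 847) = sqrt(-2137) = I*sqrt(2137) ≈ 46.228*I)
(g + 3539)*(2266 - 2103) = (I*sqrt(2137) + 3539)*(2266 - 2103) = (3539 + I*sqrt(2137))*163 = 576857 + 163*I*sqrt(2137)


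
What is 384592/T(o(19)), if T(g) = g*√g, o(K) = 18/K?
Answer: 1826812*√38/27 ≈ 4.1708e+5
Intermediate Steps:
T(g) = g^(3/2)
384592/T(o(19)) = 384592/((18/19)^(3/2)) = 384592/((54*√38/361)) = 384592*(19*√38/108) = 1826812*√38/27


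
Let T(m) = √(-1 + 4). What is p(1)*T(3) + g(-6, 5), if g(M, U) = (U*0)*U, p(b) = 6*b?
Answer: 6*√3 ≈ 10.392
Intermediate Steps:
g(M, U) = 0 (g(M, U) = 0*U = 0)
T(m) = √3
p(1)*T(3) + g(-6, 5) = (6*1)*√3 + 0 = 6*√3 + 0 = 6*√3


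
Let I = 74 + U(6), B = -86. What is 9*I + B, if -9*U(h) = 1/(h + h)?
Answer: 6959/12 ≈ 579.92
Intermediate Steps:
U(h) = -1/(18*h) (U(h) = -1/(9*(h + h)) = -1/(2*h)/9 = -1/(18*h))
I = 7991/108 (I = 74 - 1/18/6 = 74 - 1/18*⅙ = 74 - 1/108 = 7991/108 ≈ 73.991)
9*I + B = 9*(7991/108) - 86 = 7991/12 - 86 = 6959/12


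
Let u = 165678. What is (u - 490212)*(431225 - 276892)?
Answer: -50086305822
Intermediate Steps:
(u - 490212)*(431225 - 276892) = (165678 - 490212)*(431225 - 276892) = -324534*154333 = -50086305822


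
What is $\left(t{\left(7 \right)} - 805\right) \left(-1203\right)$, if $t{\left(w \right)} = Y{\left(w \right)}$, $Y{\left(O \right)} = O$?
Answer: $959994$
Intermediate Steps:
$t{\left(w \right)} = w$
$\left(t{\left(7 \right)} - 805\right) \left(-1203\right) = \left(7 - 805\right) \left(-1203\right) = \left(-798\right) \left(-1203\right) = 959994$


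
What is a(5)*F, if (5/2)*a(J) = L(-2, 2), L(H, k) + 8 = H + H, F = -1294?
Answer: 31056/5 ≈ 6211.2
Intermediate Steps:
L(H, k) = -8 + 2*H (L(H, k) = -8 + (H + H) = -8 + 2*H)
a(J) = -24/5 (a(J) = 2*(-8 + 2*(-2))/5 = 2*(-8 - 4)/5 = (⅖)*(-12) = -24/5)
a(5)*F = -24/5*(-1294) = 31056/5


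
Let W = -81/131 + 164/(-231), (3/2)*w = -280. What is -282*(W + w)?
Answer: 534758010/10087 ≈ 53015.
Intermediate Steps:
w = -560/3 (w = (⅔)*(-280) = -560/3 ≈ -186.67)
W = -40195/30261 (W = -81*1/131 + 164*(-1/231) = -81/131 - 164/231 = -40195/30261 ≈ -1.3283)
-282*(W + w) = -282*(-40195/30261 - 560/3) = -282*(-1896305/10087) = 534758010/10087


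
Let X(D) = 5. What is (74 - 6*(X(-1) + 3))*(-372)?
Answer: -9672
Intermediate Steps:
(74 - 6*(X(-1) + 3))*(-372) = (74 - 6*(5 + 3))*(-372) = (74 - 6*8)*(-372) = (74 - 1*48)*(-372) = (74 - 48)*(-372) = 26*(-372) = -9672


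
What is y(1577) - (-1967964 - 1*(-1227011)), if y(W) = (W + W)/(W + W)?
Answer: 740954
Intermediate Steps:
y(W) = 1 (y(W) = (2*W)/((2*W)) = (2*W)*(1/(2*W)) = 1)
y(1577) - (-1967964 - 1*(-1227011)) = 1 - (-1967964 - 1*(-1227011)) = 1 - (-1967964 + 1227011) = 1 - 1*(-740953) = 1 + 740953 = 740954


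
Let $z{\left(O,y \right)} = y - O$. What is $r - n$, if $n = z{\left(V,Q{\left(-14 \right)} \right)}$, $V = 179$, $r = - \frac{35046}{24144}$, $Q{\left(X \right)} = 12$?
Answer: $\frac{666167}{4024} \approx 165.55$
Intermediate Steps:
$r = - \frac{5841}{4024}$ ($r = \left(-35046\right) \frac{1}{24144} = - \frac{5841}{4024} \approx -1.4515$)
$n = -167$ ($n = 12 - 179 = -167$)
$r - n = - \frac{5841}{4024} - -167 = - \frac{5841}{4024} + 167 = \frac{666167}{4024}$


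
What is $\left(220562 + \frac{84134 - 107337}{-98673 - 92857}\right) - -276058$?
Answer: $\frac{95117651803}{191530} \approx 4.9662 \cdot 10^{5}$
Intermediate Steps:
$\left(220562 + \frac{84134 - 107337}{-98673 - 92857}\right) - -276058 = \left(220562 - \frac{23203}{-191530}\right) + 276058 = \left(220562 - - \frac{23203}{191530}\right) + 276058 = \left(220562 + \frac{23203}{191530}\right) + 276058 = \frac{42244263063}{191530} + 276058 = \frac{95117651803}{191530}$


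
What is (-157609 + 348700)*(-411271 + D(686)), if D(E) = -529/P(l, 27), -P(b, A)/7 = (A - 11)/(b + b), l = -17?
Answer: -4402768934379/56 ≈ -7.8621e+10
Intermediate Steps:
P(b, A) = -7*(-11 + A)/(2*b) (P(b, A) = -7*(A - 11)/(b + b) = -7*(-11 + A)/(2*b))
D(E) = -8993/56 (D(E) = -529*(-34/(7*(11 - 1*27))) = -529*(-34/(7*(11 - 27))) = -529/((7/2)*(-1/17)*(-16)) = -529/56/17 = -529*17/56 = -8993/56)
(-157609 + 348700)*(-411271 + D(686)) = (-157609 + 348700)*(-411271 - 8993/56) = 191091*(-23040169/56) = -4402768934379/56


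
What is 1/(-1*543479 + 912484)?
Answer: 1/369005 ≈ 2.7100e-6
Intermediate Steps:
1/(-1*543479 + 912484) = 1/(-543479 + 912484) = 1/369005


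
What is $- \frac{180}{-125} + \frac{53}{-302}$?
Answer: $\frac{9547}{7550} \approx 1.2645$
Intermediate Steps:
$- \frac{180}{-125} + \frac{53}{-302} = \left(-180\right) \left(- \frac{1}{125}\right) + 53 \left(- \frac{1}{302}\right) = \frac{36}{25} - \frac{53}{302} = \frac{9547}{7550}$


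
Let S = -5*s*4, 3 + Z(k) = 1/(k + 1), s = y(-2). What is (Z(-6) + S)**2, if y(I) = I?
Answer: 33856/25 ≈ 1354.2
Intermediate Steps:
s = -2
Z(k) = -3 + 1/(1 + k) (Z(k) = -3 + 1/(k + 1) = -3 + 1/(1 + k))
S = 40 (S = -5*(-2)*4 = 10*4 = 40)
(Z(-6) + S)**2 = ((-2 - 3*(-6))/(1 - 6) + 40)**2 = ((-2 + 18)/(-5) + 40)**2 = (-1/5*16 + 40)**2 = (-16/5 + 40)**2 = (184/5)**2 = 33856/25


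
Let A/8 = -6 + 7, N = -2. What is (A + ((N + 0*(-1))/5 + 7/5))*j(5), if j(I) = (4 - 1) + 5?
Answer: 72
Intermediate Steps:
A = 8 (A = 8*(-6 + 7) = 8*1 = 8)
j(I) = 8 (j(I) = 3 + 5 = 8)
(A + ((N + 0*(-1))/5 + 7/5))*j(5) = (8 + ((-2 + 0*(-1))/5 + 7/5))*8 = (8 + ((-2 + 0)*(⅕) + 7*(⅕)))*8 = (8 + (-2*⅕ + 7/5))*8 = (8 + (-⅖ + 7/5))*8 = (8 + 1)*8 = 9*8 = 72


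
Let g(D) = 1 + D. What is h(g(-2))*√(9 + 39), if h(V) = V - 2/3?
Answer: -20*√3/3 ≈ -11.547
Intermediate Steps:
h(V) = -⅔ + V (h(V) = V - 2/3 = V - 1*⅔ = V - ⅔ = -⅔ + V)
h(g(-2))*√(9 + 39) = (-⅔ + (1 - 2))*√(9 + 39) = (-⅔ - 1)*√48 = -20*√3/3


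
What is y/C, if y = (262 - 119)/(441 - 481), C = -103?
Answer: 143/4120 ≈ 0.034709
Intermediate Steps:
y = -143/40 (y = 143/(-40) = 143*(-1/40) = -143/40 ≈ -3.5750)
y/C = -143/40/(-103) = -143/40*(-1/103) = 143/4120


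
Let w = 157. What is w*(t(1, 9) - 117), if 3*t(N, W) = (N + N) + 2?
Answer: -54479/3 ≈ -18160.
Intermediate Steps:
t(N, W) = ⅔ + 2*N/3 (t(N, W) = ((N + N) + 2)/3 = (2*N + 2)/3 = (2 + 2*N)/3 = ⅔ + 2*N/3)
w*(t(1, 9) - 117) = 157*((⅔ + (⅔)*1) - 117) = 157*((⅔ + ⅔) - 117) = 157*(4/3 - 117) = 157*(-347/3) = -54479/3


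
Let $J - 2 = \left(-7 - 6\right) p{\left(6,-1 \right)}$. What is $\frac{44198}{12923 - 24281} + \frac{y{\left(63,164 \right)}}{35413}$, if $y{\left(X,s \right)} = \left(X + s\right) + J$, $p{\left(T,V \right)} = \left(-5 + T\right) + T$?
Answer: $- \frac{781808185}{201110427} \approx -3.8875$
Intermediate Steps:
$p{\left(T,V \right)} = -5 + 2 T$
$J = -89$ ($J = 2 + \left(-7 - 6\right) \left(-5 + 2 \cdot 6\right) = 2 - 13 \left(-5 + 12\right) = 2 - 91 = -89$)
$y{\left(X,s \right)} = -89 + X + s$ ($y{\left(X,s \right)} = \left(X + s\right) - 89 = -89 + X + s$)
$\frac{44198}{12923 - 24281} + \frac{y{\left(63,164 \right)}}{35413} = \frac{44198}{12923 - 24281} + \frac{-89 + 63 + 164}{35413} = \frac{44198}{-11358} + 138 \cdot \frac{1}{35413} = 44198 \left(- \frac{1}{11358}\right) + \frac{138}{35413} = - \frac{22099}{5679} + \frac{138}{35413} = - \frac{781808185}{201110427}$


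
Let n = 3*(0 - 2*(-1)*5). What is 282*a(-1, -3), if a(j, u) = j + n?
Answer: 8178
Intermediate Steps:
n = 30 (n = 3*(0 + 2*5) = 3*(0 + 10) = 3*10 = 30)
a(j, u) = 30 + j (a(j, u) = j + 30 = 30 + j)
282*a(-1, -3) = 282*(30 - 1) = 282*29 = 8178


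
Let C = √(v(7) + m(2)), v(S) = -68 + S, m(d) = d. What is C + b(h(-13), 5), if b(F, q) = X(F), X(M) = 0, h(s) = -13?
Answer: I*√59 ≈ 7.6811*I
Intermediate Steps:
b(F, q) = 0
C = I*√59 (C = √((-68 + 7) + 2) = √(-61 + 2) = √(-59) = I*√59 ≈ 7.6811*I)
C + b(h(-13), 5) = I*√59 + 0 = I*√59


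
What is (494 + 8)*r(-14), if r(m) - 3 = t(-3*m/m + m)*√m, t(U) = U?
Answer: 1506 - 8534*I*√14 ≈ 1506.0 - 31931.0*I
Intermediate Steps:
r(m) = 3 + √m*(-3 + m) (r(m) = 3 + (-3*m/m + m)*√m = 3 + (-3*1 + m)*√m = 3 + (-3 + m)*√m = 3 + √m*(-3 + m))
(494 + 8)*r(-14) = (494 + 8)*(3 + √(-14)*(-3 - 14)) = 502*(3 + (I*√14)*(-17)) = 502*(3 - 17*I*√14) = 1506 - 8534*I*√14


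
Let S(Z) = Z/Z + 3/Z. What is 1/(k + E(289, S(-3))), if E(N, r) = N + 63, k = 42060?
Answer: 1/42412 ≈ 2.3578e-5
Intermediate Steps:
S(Z) = 1 + 3/Z
E(N, r) = 63 + N
1/(k + E(289, S(-3))) = 1/(42060 + (63 + 289)) = 1/(42060 + 352) = 1/42412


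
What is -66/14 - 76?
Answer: -565/7 ≈ -80.714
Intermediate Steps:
-66/14 - 76 = (1/14)*(-66) - 76 = -33/7 - 76 = -565/7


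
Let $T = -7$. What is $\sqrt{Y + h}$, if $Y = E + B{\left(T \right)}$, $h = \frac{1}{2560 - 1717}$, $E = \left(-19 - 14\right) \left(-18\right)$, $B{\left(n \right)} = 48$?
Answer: $\frac{\sqrt{456237501}}{843} \approx 25.338$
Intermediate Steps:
$E = 594$ ($E = \left(-33\right) \left(-18\right) = 594$)
$h = \frac{1}{843} \approx 0.0011862$
$Y = 642$ ($Y = 594 + 48 = 642$)
$\sqrt{Y + h} = \sqrt{642 + \frac{1}{843}} = \sqrt{\frac{541207}{843}} = \frac{\sqrt{456237501}}{843}$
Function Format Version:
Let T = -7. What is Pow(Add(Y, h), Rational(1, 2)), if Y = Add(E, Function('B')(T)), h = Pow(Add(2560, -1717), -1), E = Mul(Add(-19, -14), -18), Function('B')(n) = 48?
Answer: Mul(Rational(1, 843), Pow(456237501, Rational(1, 2))) ≈ 25.338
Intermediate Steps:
E = 594 (E = Mul(-33, -18) = 594)
h = Rational(1, 843) (h = Pow(843, -1) = Rational(1, 843) ≈ 0.0011862)
Y = 642 (Y = Add(594, 48) = 642)
Pow(Add(Y, h), Rational(1, 2)) = Pow(Add(642, Rational(1, 843)), Rational(1, 2)) = Pow(Rational(541207, 843), Rational(1, 2)) = Mul(Rational(1, 843), Pow(456237501, Rational(1, 2)))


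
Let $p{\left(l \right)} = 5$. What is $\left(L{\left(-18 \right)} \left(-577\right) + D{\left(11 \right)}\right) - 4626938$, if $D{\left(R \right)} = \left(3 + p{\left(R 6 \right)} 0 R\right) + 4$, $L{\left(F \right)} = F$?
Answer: $-4616545$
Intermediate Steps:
$D{\left(R \right)} = 7$ ($D{\left(R \right)} = \left(3 + 5 \cdot 0 R\right) + 4 = \left(3 + 0 R\right) + 4 = \left(3 + 0\right) + 4 = 3 + 4 = 7$)
$\left(L{\left(-18 \right)} \left(-577\right) + D{\left(11 \right)}\right) - 4626938 = \left(\left(-18\right) \left(-577\right) + 7\right) - 4626938 = \left(10386 + 7\right) - 4626938 = 10393 - 4626938 = -4616545$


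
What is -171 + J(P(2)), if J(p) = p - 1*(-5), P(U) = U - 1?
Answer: -165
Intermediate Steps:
P(U) = -1 + U
J(p) = 5 + p (J(p) = p + 5 = 5 + p)
-171 + J(P(2)) = -171 + (5 + (-1 + 2)) = -171 + (5 + 1) = -171 + 6 = -165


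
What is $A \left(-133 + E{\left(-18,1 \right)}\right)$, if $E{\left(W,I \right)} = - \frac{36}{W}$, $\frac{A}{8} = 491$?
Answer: $-514568$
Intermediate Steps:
$A = 3928$ ($A = 8 \cdot 491 = 3928$)
$A \left(-133 + E{\left(-18,1 \right)}\right) = 3928 \left(-133 - \frac{36}{-18}\right) = 3928 \left(-133 - -2\right) = 3928 \left(-133 + 2\right) = 3928 \left(-131\right) = -514568$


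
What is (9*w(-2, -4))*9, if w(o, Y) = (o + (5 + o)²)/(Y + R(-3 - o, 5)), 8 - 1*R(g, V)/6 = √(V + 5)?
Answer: 6237/394 + 1701*√10/788 ≈ 22.656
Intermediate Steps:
R(g, V) = 48 - 6*√(5 + V) (R(g, V) = 48 - 6*√(V + 5) = 48 - 6*√(5 + V))
w(o, Y) = (o + (5 + o)²)/(48 + Y - 6*√10) (w(o, Y) = (o + (5 + o)²)/(Y + (48 - 6*√(5 + 5))) = (o + (5 + o)²)/(Y + (48 - 6*√10)) = (o + (5 + o)²)/(48 + Y - 6*√10))
(9*w(-2, -4))*9 = (9*((-2 + (5 - 2)²)/(48 - 4 - 6*√10)))*9 = (9*((-2 + 3²)/(44 - 6*√10)))*9 = (9*((-2 + 9)/(44 - 6*√10)))*9 = (9*(7/(44 - 6*√10)))*9 = (63/(44 - 6*√10))*9 = 567/(44 - 6*√10)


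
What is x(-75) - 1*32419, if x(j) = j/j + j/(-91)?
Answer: -2949963/91 ≈ -32417.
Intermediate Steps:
x(j) = 1 - j/91 (x(j) = 1 + j*(-1/91) = 1 - j/91)
x(-75) - 1*32419 = (1 - 1/91*(-75)) - 1*32419 = (1 + 75/91) - 32419 = 166/91 - 32419 = -2949963/91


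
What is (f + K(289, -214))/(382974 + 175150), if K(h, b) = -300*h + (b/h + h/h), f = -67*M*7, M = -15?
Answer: -11511555/80648918 ≈ -0.14274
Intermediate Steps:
f = 7035 (f = -67*(-15)*7 = 1005*7 = 7035)
K(h, b) = 1 - 300*h + b/h (K(h, b) = -300*h + (b/h + 1) = -300*h + (1 + b/h) = 1 - 300*h + b/h)
(f + K(289, -214))/(382974 + 175150) = (7035 + (1 - 300*289 - 214/289))/(382974 + 175150) = (7035 + (1 - 86700 - 214*1/289))/558124 = (7035 + (1 - 86700 - 214/289))*(1/558124) = (7035 - 25056225/289)*(1/558124) = -23023110/289*1/558124 = -11511555/80648918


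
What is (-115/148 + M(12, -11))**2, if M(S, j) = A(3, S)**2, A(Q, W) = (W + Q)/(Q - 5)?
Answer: 16851025/5476 ≈ 3077.3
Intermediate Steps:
A(Q, W) = (Q + W)/(-5 + Q)
M(S, j) = (-3/2 - S/2)**2 (M(S, j) = ((3 + S)/(-5 + 3))**2 = ((3 + S)/(-2))**2 = (-(3 + S)/2)**2 = (-3/2 - S/2)**2)
(-115/148 + M(12, -11))**2 = (-115/148 + (3 + 12)**2/4)**2 = (-115*1/148 + (1/4)*15**2)**2 = (-115/148 + (1/4)*225)**2 = (-115/148 + 225/4)**2 = (4105/74)**2 = 16851025/5476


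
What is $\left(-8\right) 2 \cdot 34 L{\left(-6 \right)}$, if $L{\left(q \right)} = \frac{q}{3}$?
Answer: $1088$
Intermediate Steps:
$L{\left(q \right)} = \frac{q}{3}$ ($L{\left(q \right)} = q \frac{1}{3} = \frac{q}{3}$)
$\left(-8\right) 2 \cdot 34 L{\left(-6 \right)} = \left(-8\right) 2 \cdot 34 \cdot \frac{1}{3} \left(-6\right) = \left(-16\right) 34 \left(-2\right) = \left(-544\right) \left(-2\right) = 1088$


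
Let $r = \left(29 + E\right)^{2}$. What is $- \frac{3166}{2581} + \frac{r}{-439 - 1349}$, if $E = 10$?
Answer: $- \frac{3195503}{1538276} \approx -2.0773$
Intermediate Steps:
$r = 1521$ ($r = \left(29 + 10\right)^{2} = 39^{2} = 1521$)
$- \frac{3166}{2581} + \frac{r}{-439 - 1349} = - \frac{3166}{2581} + \frac{1521}{-439 - 1349} = \left(-3166\right) \frac{1}{2581} + \frac{1521}{-439 - 1349} = - \frac{3166}{2581} + \frac{1521}{-1788} = - \frac{3166}{2581} + 1521 \left(- \frac{1}{1788}\right) = - \frac{3166}{2581} - \frac{507}{596} = - \frac{3195503}{1538276}$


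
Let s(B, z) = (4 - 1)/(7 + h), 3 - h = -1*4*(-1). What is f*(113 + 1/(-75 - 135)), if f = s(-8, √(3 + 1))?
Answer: 23729/420 ≈ 56.498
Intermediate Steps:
h = -1 (h = 3 - (-1*4)*(-1) = 3 - (-4)*(-1) = 3 - 1*4 = 3 - 4 = -1)
s(B, z) = ½ (s(B, z) = (4 - 1)/(7 - 1) = 3/6 = 3*(⅙) = ½)
f = ½ ≈ 0.50000
f*(113 + 1/(-75 - 135)) = (113 + 1/(-75 - 135))/2 = (113 + 1/(-210))/2 = (113 - 1/210)/2 = (½)*(23729/210) = 23729/420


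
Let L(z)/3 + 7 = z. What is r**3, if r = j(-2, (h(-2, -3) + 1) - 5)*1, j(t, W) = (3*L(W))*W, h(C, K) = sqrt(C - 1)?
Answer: -10281816 - 47764080*I*sqrt(3) ≈ -1.0282e+7 - 8.273e+7*I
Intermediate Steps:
L(z) = -21 + 3*z
h(C, K) = sqrt(-1 + C)
j(t, W) = W*(-63 + 9*W) (j(t, W) = (3*(-21 + 3*W))*W = (-63 + 9*W)*W = W*(-63 + 9*W))
r = 9*(-11 + I*sqrt(3))*(-4 + I*sqrt(3)) (r = (9*((sqrt(-1 - 2) + 1) - 5)*(-7 + ((sqrt(-1 - 2) + 1) - 5)))*1 = (9*((sqrt(-3) + 1) - 5)*(-7 + ((sqrt(-3) + 1) - 5)))*1 = (9*((I*sqrt(3) + 1) - 5)*(-7 + ((I*sqrt(3) + 1) - 5)))*1 = (9*((1 + I*sqrt(3)) - 5)*(-7 + ((1 + I*sqrt(3)) - 5)))*1 = (9*(-4 + I*sqrt(3))*(-7 + (-4 + I*sqrt(3))))*1 = (9*(-4 + I*sqrt(3))*(-11 + I*sqrt(3)))*1 = (9*(-11 + I*sqrt(3))*(-4 + I*sqrt(3)))*1 = 9*(-11 + I*sqrt(3))*(-4 + I*sqrt(3)) ≈ 369.0 - 233.83*I)
r**3 = (369 - 135*I*sqrt(3))**3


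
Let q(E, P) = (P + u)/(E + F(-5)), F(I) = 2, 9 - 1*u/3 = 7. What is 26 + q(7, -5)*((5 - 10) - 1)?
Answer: 76/3 ≈ 25.333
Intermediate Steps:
u = 6 (u = 27 - 3*7 = 27 - 21 = 6)
q(E, P) = (6 + P)/(2 + E) (q(E, P) = (P + 6)/(E + 2) = (6 + P)/(2 + E))
26 + q(7, -5)*((5 - 10) - 1) = 26 + ((6 - 5)/(2 + 7))*((5 - 10) - 1) = 26 + (1/9)*(-5 - 1) = 26 + ((1/9)*1)*(-6) = 26 + (1/9)*(-6) = 26 - 2/3 = 76/3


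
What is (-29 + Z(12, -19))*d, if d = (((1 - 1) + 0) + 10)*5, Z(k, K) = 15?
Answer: -700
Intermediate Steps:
d = 50 (d = ((0 + 0) + 10)*5 = (0 + 10)*5 = 10*5 = 50)
(-29 + Z(12, -19))*d = (-29 + 15)*50 = -14*50 = -700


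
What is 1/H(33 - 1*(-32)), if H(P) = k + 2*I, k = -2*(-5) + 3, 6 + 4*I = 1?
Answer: 2/21 ≈ 0.095238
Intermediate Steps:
I = -5/4 (I = -3/2 + (1/4)*1 = -3/2 + 1/4 = -5/4 ≈ -1.2500)
k = 13 (k = 10 + 3 = 13)
H(P) = 21/2 (H(P) = 13 + 2*(-5/4) = 13 - 5/2 = 21/2)
1/H(33 - 1*(-32)) = 1/(21/2) = 2/21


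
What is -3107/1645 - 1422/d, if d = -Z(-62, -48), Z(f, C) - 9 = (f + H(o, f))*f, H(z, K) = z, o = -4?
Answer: -3467539/2248715 ≈ -1.5420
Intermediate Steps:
Z(f, C) = 9 + f*(-4 + f) (Z(f, C) = 9 + (f - 4)*f = 9 + (-4 + f)*f = 9 + f*(-4 + f))
d = -4101 (d = -(9 + (-62)**2 - 4*(-62)) = -(9 + 3844 + 248) = -1*4101 = -4101)
-3107/1645 - 1422/d = -3107/1645 - 1422/(-4101) = -3107*1/1645 - 1422*(-1/4101) = -3107/1645 + 474/1367 = -3467539/2248715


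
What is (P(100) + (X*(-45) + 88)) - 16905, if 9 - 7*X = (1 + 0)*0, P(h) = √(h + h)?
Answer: -118124/7 + 10*√2 ≈ -16861.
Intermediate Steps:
P(h) = √2*√h (P(h) = √(2*h) = √2*√h)
X = 9/7 (X = 9/7 - (1 + 0)*0/7 = 9/7 - 0/7 = 9/7 - ⅐*0 = 9/7 + 0 = 9/7 ≈ 1.2857)
(P(100) + (X*(-45) + 88)) - 16905 = (√2*√100 + ((9/7)*(-45) + 88)) - 16905 = (√2*10 + (-405/7 + 88)) - 16905 = (10*√2 + 211/7) - 16905 = (211/7 + 10*√2) - 16905 = -118124/7 + 10*√2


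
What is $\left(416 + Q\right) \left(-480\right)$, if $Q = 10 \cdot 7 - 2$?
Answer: $-232320$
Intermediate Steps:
$Q = 68$ ($Q = 70 - 2 = 68$)
$\left(416 + Q\right) \left(-480\right) = \left(416 + 68\right) \left(-480\right) = 484 \left(-480\right) = -232320$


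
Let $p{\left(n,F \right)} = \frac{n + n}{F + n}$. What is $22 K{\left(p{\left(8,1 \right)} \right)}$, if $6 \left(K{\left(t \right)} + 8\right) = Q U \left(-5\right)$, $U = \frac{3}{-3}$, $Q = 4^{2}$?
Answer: $\frac{352}{3} \approx 117.33$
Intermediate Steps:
$Q = 16$
$p{\left(n,F \right)} = \frac{2 n}{F + n}$
$U = -1$ ($U = 3 \left(- \frac{1}{3}\right) = -1$)
$K{\left(t \right)} = \frac{16}{3}$ ($K{\left(t \right)} = -8 + \frac{16 \left(-1\right) \left(-5\right)}{6} = -8 + \frac{\left(-16\right) \left(-5\right)}{6} = -8 + \frac{1}{6} \cdot 80 = -8 + \frac{40}{3} = \frac{16}{3}$)
$22 K{\left(p{\left(8,1 \right)} \right)} = 22 \cdot \frac{16}{3} = \frac{352}{3}$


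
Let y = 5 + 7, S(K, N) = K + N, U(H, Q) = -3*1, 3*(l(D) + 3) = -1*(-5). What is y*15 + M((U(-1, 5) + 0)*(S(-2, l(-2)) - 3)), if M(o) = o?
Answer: 199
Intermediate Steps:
l(D) = -4/3 (l(D) = -3 + (-1*(-5))/3 = -3 + (1/3)*5 = -3 + 5/3 = -4/3)
U(H, Q) = -3
y = 12
y*15 + M((U(-1, 5) + 0)*(S(-2, l(-2)) - 3)) = 12*15 + (-3 + 0)*((-2 - 4/3) - 3) = 180 - 3*(-10/3 - 3) = 180 - 3*(-19/3) = 180 + 19 = 199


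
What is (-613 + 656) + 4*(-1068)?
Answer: -4229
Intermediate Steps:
(-613 + 656) + 4*(-1068) = 43 - 4272 = -4229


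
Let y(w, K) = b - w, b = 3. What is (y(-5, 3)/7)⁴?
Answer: 4096/2401 ≈ 1.7060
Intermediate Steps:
y(w, K) = 3 - w
(y(-5, 3)/7)⁴ = ((3 - 1*(-5))/7)⁴ = ((3 + 5)*(⅐))⁴ = (8*(⅐))⁴ = (8/7)⁴ = 4096/2401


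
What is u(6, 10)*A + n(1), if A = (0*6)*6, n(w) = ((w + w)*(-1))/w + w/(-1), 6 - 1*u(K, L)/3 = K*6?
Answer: -3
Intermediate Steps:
u(K, L) = 18 - 18*K (u(K, L) = 18 - 3*K*6 = 18 - 18*K)
n(w) = -2 - w (n(w) = ((2*w)*(-1))/w + w*(-1) = (-2*w)/w - w = -2 - w)
A = 0 (A = 0*6 = 0)
u(6, 10)*A + n(1) = (18 - 18*6)*0 + (-2 - 1*1) = (18 - 108)*0 + (-2 - 1) = -90*0 - 3 = 0 - 3 = -3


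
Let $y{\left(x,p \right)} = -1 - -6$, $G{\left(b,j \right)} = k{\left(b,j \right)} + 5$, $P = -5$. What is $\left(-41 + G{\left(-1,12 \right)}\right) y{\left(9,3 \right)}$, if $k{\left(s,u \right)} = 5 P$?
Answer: $-305$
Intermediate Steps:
$k{\left(s,u \right)} = -25$ ($k{\left(s,u \right)} = 5 \left(-5\right) = -25$)
$G{\left(b,j \right)} = -20$ ($G{\left(b,j \right)} = -25 + 5 = -20$)
$y{\left(x,p \right)} = 5$ ($y{\left(x,p \right)} = -1 + 6 = 5$)
$\left(-41 + G{\left(-1,12 \right)}\right) y{\left(9,3 \right)} = \left(-41 - 20\right) 5 = \left(-61\right) 5 = -305$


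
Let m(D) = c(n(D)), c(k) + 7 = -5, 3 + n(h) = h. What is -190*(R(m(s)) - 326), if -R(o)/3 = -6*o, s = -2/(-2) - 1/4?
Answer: 102980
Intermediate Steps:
n(h) = -3 + h
c(k) = -12 (c(k) = -7 - 5 = -12)
s = 3/4 (s = -2*(-1/2) - 1*1/4 = 1 - 1/4 = 3/4 ≈ 0.75000)
m(D) = -12
R(o) = 18*o (R(o) = -(-18)*o = 18*o)
-190*(R(m(s)) - 326) = -190*(18*(-12) - 326) = -190*(-216 - 326) = -190*(-542) = 102980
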